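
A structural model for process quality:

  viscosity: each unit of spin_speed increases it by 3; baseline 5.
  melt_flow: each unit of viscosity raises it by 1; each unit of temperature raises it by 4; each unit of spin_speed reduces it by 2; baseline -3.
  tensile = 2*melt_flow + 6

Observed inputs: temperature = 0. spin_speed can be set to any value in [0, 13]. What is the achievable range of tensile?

10 to 36

Substituting into the melt_flow equation gives melt_flow = spin_speed + 2.
Substituting into the tensile equation gives tensile = 2*spin_speed + 10.
Linear in spin_speed, so extremes are at the endpoints: spin_speed = 0 gives tensile = 10; spin_speed = 13 gives tensile = 36.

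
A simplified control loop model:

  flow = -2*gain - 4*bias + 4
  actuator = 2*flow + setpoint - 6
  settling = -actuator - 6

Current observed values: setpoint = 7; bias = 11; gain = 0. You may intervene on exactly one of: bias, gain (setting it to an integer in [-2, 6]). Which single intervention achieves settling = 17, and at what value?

Intervening on bias: with other inputs at their observed values, settling = 8*bias - 15. Solving for 17 gives bias = 4, within [-2, 6].
Intervening on gain: settling = 4*gain + 73. Reaching 17 requires gain = -14, outside [-2, 6].

set bias = 4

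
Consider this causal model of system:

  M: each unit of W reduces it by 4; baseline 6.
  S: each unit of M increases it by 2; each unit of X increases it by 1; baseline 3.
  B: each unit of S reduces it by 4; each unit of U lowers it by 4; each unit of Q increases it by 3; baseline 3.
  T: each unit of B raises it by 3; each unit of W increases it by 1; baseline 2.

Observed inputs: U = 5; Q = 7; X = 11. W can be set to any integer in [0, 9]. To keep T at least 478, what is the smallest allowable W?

W = 8

Substituting into the S equation gives S = -8*W + 26.
This gives B = 32*W - 100.
T becomes 97*W - 298.
Require 97*W - 298 ≥ 478, so W ≥ 8.
The smallest integer in [0, 9] satisfying this is 8.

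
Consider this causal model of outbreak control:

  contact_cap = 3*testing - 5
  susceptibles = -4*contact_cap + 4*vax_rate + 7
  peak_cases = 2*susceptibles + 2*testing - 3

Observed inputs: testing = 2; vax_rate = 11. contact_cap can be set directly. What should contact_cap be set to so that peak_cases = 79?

Intervening on contact_cap fixes its value directly, overriding its dependence on testing.
Substituting into the susceptibles equation gives susceptibles = -4*contact_cap + 51.
Substituting into the peak_cases equation gives peak_cases = -8*contact_cap + 103.
Solve -8*contact_cap + 103 = 79: contact_cap = (79 - 103) / -8 = 3.

contact_cap = 3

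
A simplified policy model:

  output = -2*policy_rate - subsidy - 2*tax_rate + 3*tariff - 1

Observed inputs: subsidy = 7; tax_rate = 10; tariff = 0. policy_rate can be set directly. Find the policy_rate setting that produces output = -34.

Substituting into the output equation gives output = -2*policy_rate - 28.
Solve -2*policy_rate - 28 = -34: policy_rate = (-34 + 28) / -2 = 3.

policy_rate = 3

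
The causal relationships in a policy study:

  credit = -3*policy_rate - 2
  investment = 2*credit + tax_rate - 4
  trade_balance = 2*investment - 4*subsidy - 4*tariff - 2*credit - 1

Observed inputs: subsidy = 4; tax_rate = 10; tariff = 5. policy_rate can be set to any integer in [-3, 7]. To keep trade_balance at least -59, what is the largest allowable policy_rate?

policy_rate = 5

Substituting into the investment equation gives investment = -6*policy_rate + 2.
Substituting into the trade_balance equation gives trade_balance = -6*policy_rate - 29.
Require -6*policy_rate - 29 ≥ -59, so policy_rate ≤ 5.
The largest integer in [-3, 7] satisfying this is 5.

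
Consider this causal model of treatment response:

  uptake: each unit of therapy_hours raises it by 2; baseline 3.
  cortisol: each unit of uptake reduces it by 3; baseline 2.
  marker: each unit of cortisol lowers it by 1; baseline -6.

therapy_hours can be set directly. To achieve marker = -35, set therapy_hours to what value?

therapy_hours = -6

Substituting into the cortisol equation gives cortisol = -6*therapy_hours - 7.
This gives marker = 6*therapy_hours + 1.
Solve 6*therapy_hours + 1 = -35: therapy_hours = (-35 - 1) / 6 = -6.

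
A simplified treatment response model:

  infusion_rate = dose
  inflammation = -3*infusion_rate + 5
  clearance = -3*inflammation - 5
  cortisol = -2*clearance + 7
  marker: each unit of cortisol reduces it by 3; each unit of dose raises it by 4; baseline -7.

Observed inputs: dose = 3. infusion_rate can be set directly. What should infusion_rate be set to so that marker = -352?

Intervening on infusion_rate fixes its value directly, overriding its dependence on dose.
Substituting into the clearance equation gives clearance = 9*infusion_rate - 20.
cortisol becomes -18*infusion_rate + 47.
Substituting into the marker equation gives marker = 54*infusion_rate - 136.
Solve 54*infusion_rate - 136 = -352: infusion_rate = (-352 + 136) / 54 = -4.

infusion_rate = -4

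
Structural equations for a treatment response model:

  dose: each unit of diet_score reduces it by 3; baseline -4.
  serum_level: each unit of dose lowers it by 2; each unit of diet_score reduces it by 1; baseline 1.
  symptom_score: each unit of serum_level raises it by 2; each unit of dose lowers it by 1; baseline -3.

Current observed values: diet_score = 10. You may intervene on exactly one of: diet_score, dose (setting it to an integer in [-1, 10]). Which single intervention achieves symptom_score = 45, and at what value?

set diet_score = 2

Intervening on diet_score: with other inputs at their observed values, symptom_score = 13*diet_score + 19. Solving for 45 gives diet_score = 2, within [-1, 10].
Intervening on dose: symptom_score = -5*dose - 21. Reaching 45 requires dose = -66/5, not an integer.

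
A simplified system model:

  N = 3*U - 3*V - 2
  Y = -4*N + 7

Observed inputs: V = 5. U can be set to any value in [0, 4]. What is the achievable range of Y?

27 to 75

Substituting into the N equation gives N = 3*U - 17.
This gives Y = -12*U + 75.
Linear in U, so extremes are at the endpoints: U = 0 gives Y = 75; U = 4 gives Y = 27.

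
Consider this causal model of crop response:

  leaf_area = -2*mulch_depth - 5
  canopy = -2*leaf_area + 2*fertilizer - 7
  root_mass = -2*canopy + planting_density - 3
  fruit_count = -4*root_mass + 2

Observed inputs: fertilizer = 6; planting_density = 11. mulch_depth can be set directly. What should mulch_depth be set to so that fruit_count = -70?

Substituting into the canopy equation gives canopy = 4*mulch_depth + 15.
This gives root_mass = -8*mulch_depth - 22.
fruit_count becomes 32*mulch_depth + 90.
Solve 32*mulch_depth + 90 = -70: mulch_depth = (-70 - 90) / 32 = -5.

mulch_depth = -5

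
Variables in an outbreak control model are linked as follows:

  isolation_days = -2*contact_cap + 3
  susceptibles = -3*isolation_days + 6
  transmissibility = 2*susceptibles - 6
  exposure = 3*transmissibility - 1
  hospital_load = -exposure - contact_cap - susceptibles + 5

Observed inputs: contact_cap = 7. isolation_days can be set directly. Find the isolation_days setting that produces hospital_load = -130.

isolation_days = -5

Intervening on isolation_days fixes its value directly, overriding its dependence on contact_cap.
Substituting into the transmissibility equation gives transmissibility = -6*isolation_days + 6.
Substituting into the exposure equation gives exposure = -18*isolation_days + 17.
hospital_load becomes 21*isolation_days - 25.
Solve 21*isolation_days - 25 = -130: isolation_days = (-130 + 25) / 21 = -5.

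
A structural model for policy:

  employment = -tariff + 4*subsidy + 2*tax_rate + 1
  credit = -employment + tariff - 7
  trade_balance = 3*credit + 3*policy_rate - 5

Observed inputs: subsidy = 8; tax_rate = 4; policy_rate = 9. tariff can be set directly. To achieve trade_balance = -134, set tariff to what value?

tariff = -2

Substituting into the employment equation gives employment = -tariff + 41.
Substituting into the credit equation gives credit = 2*tariff - 48.
Substituting into the trade_balance equation gives trade_balance = 6*tariff - 122.
Solve 6*tariff - 122 = -134: tariff = (-134 + 122) / 6 = -2.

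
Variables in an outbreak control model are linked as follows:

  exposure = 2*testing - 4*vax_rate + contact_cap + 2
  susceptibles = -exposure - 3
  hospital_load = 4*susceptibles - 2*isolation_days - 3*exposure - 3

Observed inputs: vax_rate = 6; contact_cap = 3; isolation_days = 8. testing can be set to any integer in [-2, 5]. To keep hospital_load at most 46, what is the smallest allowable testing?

testing = 4

Substituting into the exposure equation gives exposure = 2*testing - 19.
So susceptibles = -2*testing + 16.
Substituting into the hospital_load equation gives hospital_load = -14*testing + 102.
Require -14*testing + 102 ≤ 46, so testing ≥ 4.
The smallest integer in [-2, 5] satisfying this is 4.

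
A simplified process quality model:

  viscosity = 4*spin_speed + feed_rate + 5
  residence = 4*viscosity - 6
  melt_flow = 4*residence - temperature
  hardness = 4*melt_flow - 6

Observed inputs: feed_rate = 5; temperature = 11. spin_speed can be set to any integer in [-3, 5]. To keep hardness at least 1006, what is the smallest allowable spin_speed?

spin_speed = 2

Substituting into the viscosity equation gives viscosity = 4*spin_speed + 10.
This gives residence = 16*spin_speed + 34.
Substituting into the melt_flow equation gives melt_flow = 64*spin_speed + 125.
So hardness = 256*spin_speed + 494.
Require 256*spin_speed + 494 ≥ 1006, so spin_speed ≥ 2.
The smallest integer in [-3, 5] satisfying this is 2.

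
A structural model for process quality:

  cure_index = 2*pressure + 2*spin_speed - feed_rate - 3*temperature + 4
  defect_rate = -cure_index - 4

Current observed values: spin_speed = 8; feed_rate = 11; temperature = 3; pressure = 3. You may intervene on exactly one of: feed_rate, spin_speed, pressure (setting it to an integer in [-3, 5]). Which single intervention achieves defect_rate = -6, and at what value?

Intervening on feed_rate: defect_rate = feed_rate - 21. Reaching -6 requires feed_rate = 15, outside [-3, 5].
Intervening on spin_speed: defect_rate = -2*spin_speed + 6. Reaching -6 requires spin_speed = 6, outside [-3, 5].
Intervening on pressure: with other inputs at their observed values, defect_rate = -2*pressure - 4. Solving for -6 gives pressure = 1, within [-3, 5].

set pressure = 1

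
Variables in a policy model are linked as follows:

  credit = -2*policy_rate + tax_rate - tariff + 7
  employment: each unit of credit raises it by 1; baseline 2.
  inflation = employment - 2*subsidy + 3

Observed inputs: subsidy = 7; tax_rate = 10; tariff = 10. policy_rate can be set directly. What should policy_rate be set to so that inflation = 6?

policy_rate = -4

Substituting into the credit equation gives credit = -2*policy_rate + 7.
So employment = -2*policy_rate + 9.
So inflation = -2*policy_rate - 2.
Solve -2*policy_rate - 2 = 6: policy_rate = (6 + 2) / -2 = -4.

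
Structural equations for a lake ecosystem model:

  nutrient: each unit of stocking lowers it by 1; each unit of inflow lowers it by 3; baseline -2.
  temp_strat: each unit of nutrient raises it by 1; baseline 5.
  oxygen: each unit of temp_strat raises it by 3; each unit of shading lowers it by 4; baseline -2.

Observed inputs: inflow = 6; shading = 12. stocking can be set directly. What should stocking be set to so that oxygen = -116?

Substituting into the nutrient equation gives nutrient = -stocking - 20.
Substituting into the temp_strat equation gives temp_strat = -stocking - 15.
oxygen becomes -3*stocking - 95.
Solve -3*stocking - 95 = -116: stocking = (-116 + 95) / -3 = 7.

stocking = 7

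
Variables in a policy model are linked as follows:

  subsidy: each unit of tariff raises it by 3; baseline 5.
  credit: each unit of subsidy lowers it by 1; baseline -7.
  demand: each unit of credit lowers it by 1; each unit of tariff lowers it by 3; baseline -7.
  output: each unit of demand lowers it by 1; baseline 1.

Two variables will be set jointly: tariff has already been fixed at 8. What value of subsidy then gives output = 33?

subsidy = -8

With tariff held at 8:
Intervening on subsidy fixes its value directly, overriding its dependence on tariff.
Substituting into the demand equation gives demand = subsidy - 24.
This gives output = -subsidy + 25.
Solve -subsidy + 25 = 33: subsidy = (33 - 25) / -1 = -8.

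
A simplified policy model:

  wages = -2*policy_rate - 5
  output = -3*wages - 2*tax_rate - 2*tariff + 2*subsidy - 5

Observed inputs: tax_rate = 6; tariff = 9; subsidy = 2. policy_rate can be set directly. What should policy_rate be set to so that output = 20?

Substituting into the output equation gives output = 6*policy_rate - 16.
Solve 6*policy_rate - 16 = 20: policy_rate = (20 + 16) / 6 = 6.

policy_rate = 6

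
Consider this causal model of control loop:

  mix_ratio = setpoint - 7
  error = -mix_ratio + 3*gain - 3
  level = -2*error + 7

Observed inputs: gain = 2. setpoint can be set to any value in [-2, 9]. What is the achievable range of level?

Substituting into the error equation gives error = -setpoint + 10.
level becomes 2*setpoint - 13.
Linear in setpoint, so extremes are at the endpoints: setpoint = -2 gives level = -17; setpoint = 9 gives level = 5.

-17 to 5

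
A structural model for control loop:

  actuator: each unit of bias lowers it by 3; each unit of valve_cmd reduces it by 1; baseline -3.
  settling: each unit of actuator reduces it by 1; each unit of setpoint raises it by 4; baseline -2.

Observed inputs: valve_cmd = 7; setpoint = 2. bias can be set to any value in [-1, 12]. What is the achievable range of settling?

Substituting into the actuator equation gives actuator = -3*bias - 10.
Substituting into the settling equation gives settling = 3*bias + 16.
Linear in bias, so extremes are at the endpoints: bias = -1 gives settling = 13; bias = 12 gives settling = 52.

13 to 52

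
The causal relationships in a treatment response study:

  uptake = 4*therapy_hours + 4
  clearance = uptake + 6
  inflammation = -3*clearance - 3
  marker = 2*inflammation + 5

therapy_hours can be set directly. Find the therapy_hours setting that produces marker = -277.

therapy_hours = 9

Substituting into the clearance equation gives clearance = 4*therapy_hours + 10.
This gives inflammation = -12*therapy_hours - 33.
Substituting into the marker equation gives marker = -24*therapy_hours - 61.
Solve -24*therapy_hours - 61 = -277: therapy_hours = (-277 + 61) / -24 = 9.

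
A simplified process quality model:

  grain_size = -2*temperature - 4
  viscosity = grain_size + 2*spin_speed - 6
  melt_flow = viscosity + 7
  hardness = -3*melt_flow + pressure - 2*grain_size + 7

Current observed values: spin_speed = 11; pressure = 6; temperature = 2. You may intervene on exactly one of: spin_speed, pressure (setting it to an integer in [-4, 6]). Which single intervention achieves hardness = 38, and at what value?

set spin_speed = 2

Intervening on spin_speed: with other inputs at their observed values, hardness = -6*spin_speed + 50. Solving for 38 gives spin_speed = 2, within [-4, 6].
Intervening on pressure: hardness = pressure - 22. Reaching 38 requires pressure = 60, outside [-4, 6].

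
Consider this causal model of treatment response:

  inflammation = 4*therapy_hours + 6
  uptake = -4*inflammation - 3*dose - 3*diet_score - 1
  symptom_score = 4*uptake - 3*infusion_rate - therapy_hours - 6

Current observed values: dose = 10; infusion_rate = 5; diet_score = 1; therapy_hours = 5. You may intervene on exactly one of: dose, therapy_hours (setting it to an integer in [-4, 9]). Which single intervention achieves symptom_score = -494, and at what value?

Intervening on dose: with other inputs at their observed values, symptom_score = -12*dose - 458. Solving for -494 gives dose = 3, within [-4, 9].
Intervening on therapy_hours: symptom_score = -65*therapy_hours - 253. Reaching -494 requires therapy_hours = 241/65, not an integer.

set dose = 3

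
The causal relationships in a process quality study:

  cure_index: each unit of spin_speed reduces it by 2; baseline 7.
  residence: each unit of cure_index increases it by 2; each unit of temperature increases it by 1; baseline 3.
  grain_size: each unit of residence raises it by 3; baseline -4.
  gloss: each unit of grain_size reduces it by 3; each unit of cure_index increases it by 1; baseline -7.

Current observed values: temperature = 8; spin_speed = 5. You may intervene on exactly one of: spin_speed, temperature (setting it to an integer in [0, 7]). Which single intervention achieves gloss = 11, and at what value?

set temperature = 2

Intervening on spin_speed: gloss = 34*spin_speed - 213. Reaching 11 requires spin_speed = 112/17, not an integer.
Intervening on temperature: with other inputs at their observed values, gloss = -9*temperature + 29. Solving for 11 gives temperature = 2, within [0, 7].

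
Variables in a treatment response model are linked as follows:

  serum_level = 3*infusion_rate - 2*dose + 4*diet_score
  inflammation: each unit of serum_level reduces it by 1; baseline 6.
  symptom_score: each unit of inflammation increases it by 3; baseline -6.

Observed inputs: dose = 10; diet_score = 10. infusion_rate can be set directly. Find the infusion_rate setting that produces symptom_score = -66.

Substituting into the serum_level equation gives serum_level = 3*infusion_rate + 20.
So inflammation = -3*infusion_rate - 14.
Substituting into the symptom_score equation gives symptom_score = -9*infusion_rate - 48.
Solve -9*infusion_rate - 48 = -66: infusion_rate = (-66 + 48) / -9 = 2.

infusion_rate = 2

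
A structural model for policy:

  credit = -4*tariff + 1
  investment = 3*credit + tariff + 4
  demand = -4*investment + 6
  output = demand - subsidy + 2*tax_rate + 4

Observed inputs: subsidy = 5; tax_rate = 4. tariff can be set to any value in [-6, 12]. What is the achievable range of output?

-279 to 513

Substituting into the investment equation gives investment = -11*tariff + 7.
Substituting into the demand equation gives demand = 44*tariff - 22.
This gives output = 44*tariff - 15.
Linear in tariff, so extremes are at the endpoints: tariff = -6 gives output = -279; tariff = 12 gives output = 513.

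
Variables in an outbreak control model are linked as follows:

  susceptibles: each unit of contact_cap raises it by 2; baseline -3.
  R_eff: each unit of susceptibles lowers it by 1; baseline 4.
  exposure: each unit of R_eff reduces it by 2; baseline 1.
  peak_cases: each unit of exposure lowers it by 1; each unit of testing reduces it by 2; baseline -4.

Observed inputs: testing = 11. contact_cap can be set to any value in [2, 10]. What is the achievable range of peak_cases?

Substituting into the R_eff equation gives R_eff = -2*contact_cap + 7.
Substituting into the exposure equation gives exposure = 4*contact_cap - 13.
So peak_cases = -4*contact_cap - 13.
Linear in contact_cap, so extremes are at the endpoints: contact_cap = 2 gives peak_cases = -21; contact_cap = 10 gives peak_cases = -53.

-53 to -21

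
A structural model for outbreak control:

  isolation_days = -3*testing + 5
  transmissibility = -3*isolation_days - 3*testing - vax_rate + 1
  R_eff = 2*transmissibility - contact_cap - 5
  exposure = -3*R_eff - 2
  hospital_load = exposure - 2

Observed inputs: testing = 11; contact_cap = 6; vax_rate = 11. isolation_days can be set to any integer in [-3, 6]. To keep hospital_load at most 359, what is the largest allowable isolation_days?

Intervening on isolation_days fixes its value directly, overriding its dependence on testing.
Substituting into the transmissibility equation gives transmissibility = -3*isolation_days - 43.
R_eff becomes -6*isolation_days - 97.
This gives exposure = 18*isolation_days + 289.
This gives hospital_load = 18*isolation_days + 287.
Require 18*isolation_days + 287 ≤ 359, so isolation_days ≤ 4.
The largest integer in [-3, 6] satisfying this is 4.

isolation_days = 4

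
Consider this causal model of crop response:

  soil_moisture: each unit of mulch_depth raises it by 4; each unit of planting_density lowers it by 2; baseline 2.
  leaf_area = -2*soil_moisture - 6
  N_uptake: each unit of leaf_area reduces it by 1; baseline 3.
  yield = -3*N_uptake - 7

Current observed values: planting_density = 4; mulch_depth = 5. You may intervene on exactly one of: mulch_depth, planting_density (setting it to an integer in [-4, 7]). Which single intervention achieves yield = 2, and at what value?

Intervening on mulch_depth: with other inputs at their observed values, yield = -24*mulch_depth + 2. Solving for 2 gives mulch_depth = 0, within [-4, 7].
Intervening on planting_density: yield = 12*planting_density - 166. Reaching 2 requires planting_density = 14, outside [-4, 7].

set mulch_depth = 0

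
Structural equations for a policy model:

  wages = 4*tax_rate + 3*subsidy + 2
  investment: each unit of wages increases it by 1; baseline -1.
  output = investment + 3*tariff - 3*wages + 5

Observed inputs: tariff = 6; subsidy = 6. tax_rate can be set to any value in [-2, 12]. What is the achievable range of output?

Substituting into the wages equation gives wages = 4*tax_rate + 20.
Substituting into the investment equation gives investment = 4*tax_rate + 19.
So output = -8*tax_rate - 18.
Linear in tax_rate, so extremes are at the endpoints: tax_rate = -2 gives output = -2; tax_rate = 12 gives output = -114.

-114 to -2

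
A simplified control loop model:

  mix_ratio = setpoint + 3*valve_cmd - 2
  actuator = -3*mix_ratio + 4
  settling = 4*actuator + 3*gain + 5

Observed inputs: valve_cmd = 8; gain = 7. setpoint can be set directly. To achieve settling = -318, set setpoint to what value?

Substituting into the mix_ratio equation gives mix_ratio = setpoint + 22.
Substituting into the actuator equation gives actuator = -3*setpoint - 62.
This gives settling = -12*setpoint - 222.
Solve -12*setpoint - 222 = -318: setpoint = (-318 + 222) / -12 = 8.

setpoint = 8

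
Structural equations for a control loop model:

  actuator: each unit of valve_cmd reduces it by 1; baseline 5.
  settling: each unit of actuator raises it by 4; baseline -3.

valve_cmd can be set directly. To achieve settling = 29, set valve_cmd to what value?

valve_cmd = -3

Substituting into the settling equation gives settling = -4*valve_cmd + 17.
Solve -4*valve_cmd + 17 = 29: valve_cmd = (29 - 17) / -4 = -3.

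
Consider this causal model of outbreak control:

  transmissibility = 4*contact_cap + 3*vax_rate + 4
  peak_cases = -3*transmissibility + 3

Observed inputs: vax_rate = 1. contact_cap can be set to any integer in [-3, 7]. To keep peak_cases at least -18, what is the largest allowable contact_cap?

Substituting into the transmissibility equation gives transmissibility = 4*contact_cap + 7.
Substituting into the peak_cases equation gives peak_cases = -12*contact_cap - 18.
Require -12*contact_cap - 18 ≥ -18, so contact_cap ≤ 0.
The largest integer in [-3, 7] satisfying this is 0.

contact_cap = 0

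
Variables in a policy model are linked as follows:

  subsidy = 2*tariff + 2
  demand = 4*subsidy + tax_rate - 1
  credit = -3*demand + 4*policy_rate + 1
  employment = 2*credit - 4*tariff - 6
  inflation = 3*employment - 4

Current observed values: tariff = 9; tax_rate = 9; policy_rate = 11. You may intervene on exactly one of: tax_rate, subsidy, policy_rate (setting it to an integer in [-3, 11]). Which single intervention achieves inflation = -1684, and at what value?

set policy_rate = 1

Intervening on tax_rate: inflation = -18*tax_rate - 1282. Reaching -1684 requires tax_rate = 67/3, not an integer.
Intervening on subsidy: inflation = -72*subsidy - 4. Reaching -1684 requires subsidy = 70/3, not an integer.
Intervening on policy_rate: with other inputs at their observed values, inflation = 24*policy_rate - 1708. Solving for -1684 gives policy_rate = 1, within [-3, 11].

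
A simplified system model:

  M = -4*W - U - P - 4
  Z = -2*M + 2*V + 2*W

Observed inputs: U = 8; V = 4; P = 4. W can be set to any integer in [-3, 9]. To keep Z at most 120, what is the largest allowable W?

W = 8

Substituting into the M equation gives M = -4*W - 16.
Substituting into the Z equation gives Z = 10*W + 40.
Require 10*W + 40 ≤ 120, so W ≤ 8.
The largest integer in [-3, 9] satisfying this is 8.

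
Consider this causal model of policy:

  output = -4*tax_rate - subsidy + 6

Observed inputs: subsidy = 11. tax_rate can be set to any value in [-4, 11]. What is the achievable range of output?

Substituting into the output equation gives output = -4*tax_rate - 5.
Linear in tax_rate, so extremes are at the endpoints: tax_rate = -4 gives output = 11; tax_rate = 11 gives output = -49.

-49 to 11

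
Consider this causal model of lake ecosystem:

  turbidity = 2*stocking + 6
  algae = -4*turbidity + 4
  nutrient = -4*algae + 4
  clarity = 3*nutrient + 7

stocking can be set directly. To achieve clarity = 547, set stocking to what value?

Substituting into the algae equation gives algae = -8*stocking - 20.
nutrient becomes 32*stocking + 84.
Substituting into the clarity equation gives clarity = 96*stocking + 259.
Solve 96*stocking + 259 = 547: stocking = (547 - 259) / 96 = 3.

stocking = 3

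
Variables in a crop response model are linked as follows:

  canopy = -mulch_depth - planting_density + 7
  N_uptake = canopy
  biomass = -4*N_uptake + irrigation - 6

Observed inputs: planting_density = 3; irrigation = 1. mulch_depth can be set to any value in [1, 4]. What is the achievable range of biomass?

-17 to -5

Substituting into the canopy equation gives canopy = -mulch_depth + 4.
Substituting into the N_uptake equation gives N_uptake = -mulch_depth + 4.
Substituting into the biomass equation gives biomass = 4*mulch_depth - 21.
Linear in mulch_depth, so extremes are at the endpoints: mulch_depth = 1 gives biomass = -17; mulch_depth = 4 gives biomass = -5.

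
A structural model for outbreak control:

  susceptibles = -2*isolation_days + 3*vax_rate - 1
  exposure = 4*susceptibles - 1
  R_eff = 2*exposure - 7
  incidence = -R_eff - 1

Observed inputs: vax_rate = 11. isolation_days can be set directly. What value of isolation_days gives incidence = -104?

Substituting into the susceptibles equation gives susceptibles = -2*isolation_days + 32.
This gives exposure = -8*isolation_days + 127.
R_eff becomes -16*isolation_days + 247.
Substituting into the incidence equation gives incidence = 16*isolation_days - 248.
Solve 16*isolation_days - 248 = -104: isolation_days = (-104 + 248) / 16 = 9.

isolation_days = 9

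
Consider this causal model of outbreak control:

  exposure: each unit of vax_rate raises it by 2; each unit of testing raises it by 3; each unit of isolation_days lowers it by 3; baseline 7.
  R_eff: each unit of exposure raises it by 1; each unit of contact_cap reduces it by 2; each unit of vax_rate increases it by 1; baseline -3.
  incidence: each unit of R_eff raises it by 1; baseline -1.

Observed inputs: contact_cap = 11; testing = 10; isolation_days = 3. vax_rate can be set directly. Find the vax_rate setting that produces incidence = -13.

Substituting into the exposure equation gives exposure = 2*vax_rate + 28.
Substituting into the R_eff equation gives R_eff = 3*vax_rate + 3.
incidence becomes 3*vax_rate + 2.
Solve 3*vax_rate + 2 = -13: vax_rate = (-13 - 2) / 3 = -5.

vax_rate = -5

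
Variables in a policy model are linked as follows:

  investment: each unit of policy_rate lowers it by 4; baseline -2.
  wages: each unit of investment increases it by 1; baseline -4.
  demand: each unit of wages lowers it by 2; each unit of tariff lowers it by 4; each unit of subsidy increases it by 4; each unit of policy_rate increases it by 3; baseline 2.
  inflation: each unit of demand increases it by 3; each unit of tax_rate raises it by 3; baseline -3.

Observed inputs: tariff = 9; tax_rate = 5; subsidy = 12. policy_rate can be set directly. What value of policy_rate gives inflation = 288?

Substituting into the wages equation gives wages = -4*policy_rate - 6.
Substituting into the demand equation gives demand = 11*policy_rate + 26.
inflation becomes 33*policy_rate + 90.
Solve 33*policy_rate + 90 = 288: policy_rate = (288 - 90) / 33 = 6.

policy_rate = 6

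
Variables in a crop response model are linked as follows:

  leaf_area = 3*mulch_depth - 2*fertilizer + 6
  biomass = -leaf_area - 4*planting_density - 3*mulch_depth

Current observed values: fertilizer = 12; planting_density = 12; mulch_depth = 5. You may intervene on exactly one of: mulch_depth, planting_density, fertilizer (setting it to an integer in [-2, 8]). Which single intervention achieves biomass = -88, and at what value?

set fertilizer = -2

Intervening on mulch_depth: biomass = -6*mulch_depth - 30. Reaching -88 requires mulch_depth = 29/3, not an integer.
Intervening on planting_density: biomass = -4*planting_density - 12. Reaching -88 requires planting_density = 19, outside [-2, 8].
Intervening on fertilizer: with other inputs at their observed values, biomass = 2*fertilizer - 84. Solving for -88 gives fertilizer = -2, within [-2, 8].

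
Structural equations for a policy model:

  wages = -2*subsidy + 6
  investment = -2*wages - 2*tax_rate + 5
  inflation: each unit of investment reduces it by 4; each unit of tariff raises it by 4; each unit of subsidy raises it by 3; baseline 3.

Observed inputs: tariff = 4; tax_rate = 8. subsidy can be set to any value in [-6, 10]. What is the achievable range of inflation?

Substituting into the investment equation gives investment = 4*subsidy - 23.
This gives inflation = -13*subsidy + 111.
Linear in subsidy, so extremes are at the endpoints: subsidy = -6 gives inflation = 189; subsidy = 10 gives inflation = -19.

-19 to 189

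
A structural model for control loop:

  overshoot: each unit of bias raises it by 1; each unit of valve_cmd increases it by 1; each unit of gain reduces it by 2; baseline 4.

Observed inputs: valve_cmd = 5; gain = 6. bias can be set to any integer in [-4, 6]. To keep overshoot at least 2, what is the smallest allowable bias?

Substituting into the overshoot equation gives overshoot = bias - 3.
Require bias - 3 ≥ 2, so bias ≥ 5.
The smallest integer in [-4, 6] satisfying this is 5.

bias = 5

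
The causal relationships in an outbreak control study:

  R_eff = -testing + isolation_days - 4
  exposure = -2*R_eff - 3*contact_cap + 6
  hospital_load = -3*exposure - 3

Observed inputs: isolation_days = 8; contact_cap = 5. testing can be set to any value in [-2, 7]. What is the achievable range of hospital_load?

Substituting into the R_eff equation gives R_eff = -testing + 4.
Substituting into the exposure equation gives exposure = 2*testing - 17.
Substituting into the hospital_load equation gives hospital_load = -6*testing + 48.
Linear in testing, so extremes are at the endpoints: testing = -2 gives hospital_load = 60; testing = 7 gives hospital_load = 6.

6 to 60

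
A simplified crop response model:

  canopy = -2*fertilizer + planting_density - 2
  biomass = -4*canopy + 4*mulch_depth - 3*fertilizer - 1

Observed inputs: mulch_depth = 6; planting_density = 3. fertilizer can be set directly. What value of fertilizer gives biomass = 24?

Substituting into the canopy equation gives canopy = -2*fertilizer + 1.
Substituting into the biomass equation gives biomass = 5*fertilizer + 19.
Solve 5*fertilizer + 19 = 24: fertilizer = (24 - 19) / 5 = 1.

fertilizer = 1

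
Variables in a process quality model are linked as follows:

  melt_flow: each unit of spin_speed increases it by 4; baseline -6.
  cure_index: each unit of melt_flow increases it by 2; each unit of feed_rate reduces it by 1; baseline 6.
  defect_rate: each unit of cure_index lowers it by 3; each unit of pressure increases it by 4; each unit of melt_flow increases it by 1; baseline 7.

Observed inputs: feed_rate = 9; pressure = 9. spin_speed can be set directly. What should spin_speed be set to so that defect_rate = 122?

spin_speed = -2

Substituting into the cure_index equation gives cure_index = 8*spin_speed - 15.
defect_rate becomes -20*spin_speed + 82.
Solve -20*spin_speed + 82 = 122: spin_speed = (122 - 82) / -20 = -2.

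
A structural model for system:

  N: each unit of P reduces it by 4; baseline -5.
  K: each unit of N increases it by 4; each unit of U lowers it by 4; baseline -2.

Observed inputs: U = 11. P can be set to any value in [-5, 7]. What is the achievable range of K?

Substituting into the K equation gives K = -16*P - 66.
Linear in P, so extremes are at the endpoints: P = -5 gives K = 14; P = 7 gives K = -178.

-178 to 14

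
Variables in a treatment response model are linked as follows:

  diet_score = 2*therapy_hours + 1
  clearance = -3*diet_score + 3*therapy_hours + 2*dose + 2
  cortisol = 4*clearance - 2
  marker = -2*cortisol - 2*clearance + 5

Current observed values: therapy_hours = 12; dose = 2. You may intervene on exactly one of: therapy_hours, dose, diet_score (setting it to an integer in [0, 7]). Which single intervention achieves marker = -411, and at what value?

set diet_score = 0

Intervening on therapy_hours: marker = 30*therapy_hours - 21. Reaching -411 requires therapy_hours = -13, outside [0, 7].
Intervening on dose: marker = -20*dose + 379. Reaching -411 requires dose = 79/2, not an integer.
Intervening on diet_score: with other inputs at their observed values, marker = 30*diet_score - 411. Solving for -411 gives diet_score = 0, within [0, 7].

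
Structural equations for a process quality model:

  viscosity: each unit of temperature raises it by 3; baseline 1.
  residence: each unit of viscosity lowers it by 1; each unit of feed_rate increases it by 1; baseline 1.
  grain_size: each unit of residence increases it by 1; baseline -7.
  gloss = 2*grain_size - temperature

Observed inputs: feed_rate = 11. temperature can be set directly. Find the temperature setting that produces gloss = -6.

Substituting into the residence equation gives residence = -3*temperature + 11.
grain_size becomes -3*temperature + 4.
Substituting into the gloss equation gives gloss = -7*temperature + 8.
Solve -7*temperature + 8 = -6: temperature = (-6 - 8) / -7 = 2.

temperature = 2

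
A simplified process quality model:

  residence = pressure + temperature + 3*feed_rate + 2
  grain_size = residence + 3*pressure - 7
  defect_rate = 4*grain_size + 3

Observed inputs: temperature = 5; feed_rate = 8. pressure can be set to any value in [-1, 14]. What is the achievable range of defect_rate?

Substituting into the residence equation gives residence = pressure + 31.
Substituting into the grain_size equation gives grain_size = 4*pressure + 24.
Substituting into the defect_rate equation gives defect_rate = 16*pressure + 99.
Linear in pressure, so extremes are at the endpoints: pressure = -1 gives defect_rate = 83; pressure = 14 gives defect_rate = 323.

83 to 323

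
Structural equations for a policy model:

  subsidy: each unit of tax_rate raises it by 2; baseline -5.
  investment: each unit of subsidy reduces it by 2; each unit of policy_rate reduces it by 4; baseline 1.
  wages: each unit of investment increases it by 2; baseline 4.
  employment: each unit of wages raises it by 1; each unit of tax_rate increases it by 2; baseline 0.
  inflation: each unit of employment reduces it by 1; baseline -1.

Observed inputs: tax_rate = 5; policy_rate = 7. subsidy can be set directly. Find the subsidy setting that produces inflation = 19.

subsidy = -5

Intervening on subsidy fixes its value directly, overriding its dependence on tax_rate.
Substituting into the investment equation gives investment = -2*subsidy - 27.
This gives wages = -4*subsidy - 50.
Substituting into the employment equation gives employment = -4*subsidy - 40.
inflation becomes 4*subsidy + 39.
Solve 4*subsidy + 39 = 19: subsidy = (19 - 39) / 4 = -5.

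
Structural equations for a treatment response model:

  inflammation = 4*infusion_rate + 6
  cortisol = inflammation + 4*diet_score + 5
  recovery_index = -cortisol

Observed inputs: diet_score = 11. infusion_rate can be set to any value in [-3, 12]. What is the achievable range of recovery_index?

-103 to -43

Substituting into the cortisol equation gives cortisol = 4*infusion_rate + 55.
Substituting into the recovery_index equation gives recovery_index = -4*infusion_rate - 55.
Linear in infusion_rate, so extremes are at the endpoints: infusion_rate = -3 gives recovery_index = -43; infusion_rate = 12 gives recovery_index = -103.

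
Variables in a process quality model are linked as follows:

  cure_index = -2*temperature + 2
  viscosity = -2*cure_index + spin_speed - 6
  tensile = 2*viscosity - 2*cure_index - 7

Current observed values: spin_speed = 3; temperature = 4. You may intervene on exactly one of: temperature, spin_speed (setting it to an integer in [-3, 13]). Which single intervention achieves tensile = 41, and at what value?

Intervening on temperature: tensile = 12*temperature - 25. Reaching 41 requires temperature = 11/2, not an integer.
Intervening on spin_speed: with other inputs at their observed values, tensile = 2*spin_speed + 17. Solving for 41 gives spin_speed = 12, within [-3, 13].

set spin_speed = 12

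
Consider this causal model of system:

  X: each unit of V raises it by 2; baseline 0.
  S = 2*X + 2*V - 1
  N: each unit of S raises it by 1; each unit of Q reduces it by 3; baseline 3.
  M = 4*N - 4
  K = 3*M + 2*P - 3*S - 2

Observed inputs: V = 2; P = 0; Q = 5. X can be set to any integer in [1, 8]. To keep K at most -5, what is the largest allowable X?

X = 7

Intervening on X fixes its value directly, overriding its dependence on V.
Substituting into the S equation gives S = 2*X + 3.
Substituting into the N equation gives N = 2*X - 9.
Substituting into the M equation gives M = 8*X - 40.
So K = 18*X - 131.
Require 18*X - 131 ≤ -5, so X ≤ 7.
The largest integer in [1, 8] satisfying this is 7.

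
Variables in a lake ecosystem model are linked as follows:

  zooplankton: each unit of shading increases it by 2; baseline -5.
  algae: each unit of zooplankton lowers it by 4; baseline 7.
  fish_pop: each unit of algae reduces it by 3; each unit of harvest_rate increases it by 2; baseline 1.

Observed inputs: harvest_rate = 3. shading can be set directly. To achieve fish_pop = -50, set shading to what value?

shading = 1

Substituting into the algae equation gives algae = -8*shading + 27.
Substituting into the fish_pop equation gives fish_pop = 24*shading - 74.
Solve 24*shading - 74 = -50: shading = (-50 + 74) / 24 = 1.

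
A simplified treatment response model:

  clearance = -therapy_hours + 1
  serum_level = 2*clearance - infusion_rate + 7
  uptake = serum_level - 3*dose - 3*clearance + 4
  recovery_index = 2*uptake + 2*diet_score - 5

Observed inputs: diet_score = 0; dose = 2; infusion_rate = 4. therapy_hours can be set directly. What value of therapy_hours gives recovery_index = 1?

Substituting into the serum_level equation gives serum_level = -2*therapy_hours + 5.
Substituting into the uptake equation gives uptake = therapy_hours.
Substituting into the recovery_index equation gives recovery_index = 2*therapy_hours - 5.
Solve 2*therapy_hours - 5 = 1: therapy_hours = (1 + 5) / 2 = 3.

therapy_hours = 3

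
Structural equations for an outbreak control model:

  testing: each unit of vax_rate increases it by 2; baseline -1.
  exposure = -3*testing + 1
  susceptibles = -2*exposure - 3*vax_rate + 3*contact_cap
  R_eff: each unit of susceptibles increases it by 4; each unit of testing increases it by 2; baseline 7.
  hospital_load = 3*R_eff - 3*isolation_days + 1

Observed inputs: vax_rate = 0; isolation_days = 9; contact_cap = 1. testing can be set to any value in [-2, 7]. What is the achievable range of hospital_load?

-149 to 553

Intervening on testing fixes its value directly, overriding its dependence on vax_rate.
Substituting into the susceptibles equation gives susceptibles = 6*testing + 1.
This gives R_eff = 26*testing + 11.
Substituting into the hospital_load equation gives hospital_load = 78*testing + 7.
Linear in testing, so extremes are at the endpoints: testing = -2 gives hospital_load = -149; testing = 7 gives hospital_load = 553.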